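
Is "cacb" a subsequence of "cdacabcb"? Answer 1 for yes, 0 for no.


Check if "cacb" is a subsequence of "cdacabcb"
Greedy scan:
  Position 0 ('c'): matches sub[0] = 'c'
  Position 1 ('d'): no match needed
  Position 2 ('a'): matches sub[1] = 'a'
  Position 3 ('c'): matches sub[2] = 'c'
  Position 4 ('a'): no match needed
  Position 5 ('b'): matches sub[3] = 'b'
  Position 6 ('c'): no match needed
  Position 7 ('b'): no match needed
All 4 characters matched => is a subsequence

1


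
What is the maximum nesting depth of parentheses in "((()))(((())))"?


Input: "((()))(((())))"
Tracking depth:
  Position 0 '(': depth becomes 1
  Position 1 '(': depth becomes 2
  Position 2 '(': depth becomes 3
  Position 3 ')': depth becomes 2
  Position 4 ')': depth becomes 1
  Position 5 ')': depth becomes 0
  Position 6 '(': depth becomes 1
  Position 7 '(': depth becomes 2
  Position 8 '(': depth becomes 3
  Position 9 '(': depth becomes 4
  Position 10 ')': depth becomes 3
  Position 11 ')': depth becomes 2
  Position 12 ')': depth becomes 1
  Position 13 ')': depth becomes 0
Maximum depth reached: 4

4


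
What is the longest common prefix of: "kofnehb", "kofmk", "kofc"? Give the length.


Words: kofnehb, kofmk, kofc
  Position 0: all 'k' => match
  Position 1: all 'o' => match
  Position 2: all 'f' => match
  Position 3: ('n', 'm', 'c') => mismatch, stop
LCP = "kof" (length 3)

3


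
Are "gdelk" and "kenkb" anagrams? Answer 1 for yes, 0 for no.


Strings: "gdelk", "kenkb"
Sorted first:  degkl
Sorted second: bekkn
Differ at position 0: 'd' vs 'b' => not anagrams

0


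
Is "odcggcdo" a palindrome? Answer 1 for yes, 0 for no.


Input: odcggcdo
Reversed: odcggcdo
  Compare pos 0 ('o') with pos 7 ('o'): match
  Compare pos 1 ('d') with pos 6 ('d'): match
  Compare pos 2 ('c') with pos 5 ('c'): match
  Compare pos 3 ('g') with pos 4 ('g'): match
Result: palindrome

1


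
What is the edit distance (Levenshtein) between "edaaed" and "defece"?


Computing edit distance: "edaaed" -> "defece"
DP table:
           d    e    f    e    c    e
      0    1    2    3    4    5    6
  e   1    1    1    2    3    4    5
  d   2    1    2    2    3    4    5
  a   3    2    2    3    3    4    5
  a   4    3    3    3    4    4    5
  e   5    4    3    4    3    4    4
  d   6    5    4    4    4    4    5
Edit distance = dp[6][6] = 5

5


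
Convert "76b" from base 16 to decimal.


Input: "76b" in base 16
Positional expansion:
  Digit '7' (value 7) x 16^2 = 1792
  Digit '6' (value 6) x 16^1 = 96
  Digit 'b' (value 11) x 16^0 = 11
Sum = 1899

1899


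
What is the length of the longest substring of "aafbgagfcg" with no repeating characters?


Input: "aafbgagfcg"
Sliding window (track last position of each char):
  Position 0 ('a'): window [0,0] length 1 -- new best
  Position 1 ('a'): repeat (last at 0), move window start to 1
  Position 1 ('a'): window [1,1] length 1
  Position 2 ('f'): window [1,2] length 2 -- new best
  Position 3 ('b'): window [1,3] length 3 -- new best
  Position 4 ('g'): window [1,4] length 4 -- new best
  Position 5 ('a'): repeat (last at 1), move window start to 2
  Position 5 ('a'): window [2,5] length 4
  Position 6 ('g'): repeat (last at 4), move window start to 5
  Position 6 ('g'): window [5,6] length 2
  Position 7 ('f'): window [5,7] length 3
  Position 8 ('c'): window [5,8] length 4
  Position 9 ('g'): repeat (last at 6), move window start to 7
  Position 9 ('g'): window [7,9] length 3
Longest substring with no repeats: "afbg" with length 4

4


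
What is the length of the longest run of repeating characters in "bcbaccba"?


Input: "bcbaccba"
Scanning for longest run:
  Position 1 ('c'): new char, reset run to 1
  Position 2 ('b'): new char, reset run to 1
  Position 3 ('a'): new char, reset run to 1
  Position 4 ('c'): new char, reset run to 1
  Position 5 ('c'): continues run of 'c', length=2
  Position 6 ('b'): new char, reset run to 1
  Position 7 ('a'): new char, reset run to 1
Longest run: 'c' with length 2

2


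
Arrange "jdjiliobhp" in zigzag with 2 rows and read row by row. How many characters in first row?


Zigzag "jdjiliobhp" into 2 rows:
Placing characters:
  'j' => row 0
  'd' => row 1
  'j' => row 0
  'i' => row 1
  'l' => row 0
  'i' => row 1
  'o' => row 0
  'b' => row 1
  'h' => row 0
  'p' => row 1
Rows:
  Row 0: "jjloh"
  Row 1: "diibp"
First row length: 5

5


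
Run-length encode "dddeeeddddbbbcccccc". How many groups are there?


Input: dddeeeddddbbbcccccc
Scanning for consecutive runs:
  Group 1: 'd' x 3 (positions 0-2)
  Group 2: 'e' x 3 (positions 3-5)
  Group 3: 'd' x 4 (positions 6-9)
  Group 4: 'b' x 3 (positions 10-12)
  Group 5: 'c' x 6 (positions 13-18)
Total groups: 5

5


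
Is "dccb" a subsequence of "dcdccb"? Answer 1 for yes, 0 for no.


Check if "dccb" is a subsequence of "dcdccb"
Greedy scan:
  Position 0 ('d'): matches sub[0] = 'd'
  Position 1 ('c'): matches sub[1] = 'c'
  Position 2 ('d'): no match needed
  Position 3 ('c'): matches sub[2] = 'c'
  Position 4 ('c'): no match needed
  Position 5 ('b'): matches sub[3] = 'b'
All 4 characters matched => is a subsequence

1


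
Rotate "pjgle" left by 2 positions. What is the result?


Input: "pjgle", rotate left by 2
First 2 characters: "pj"
Remaining characters: "gle"
Concatenate remaining + first: "gle" + "pj" = "glepj"

glepj


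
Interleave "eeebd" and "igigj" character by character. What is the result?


Interleaving "eeebd" and "igigj":
  Position 0: 'e' from first, 'i' from second => "ei"
  Position 1: 'e' from first, 'g' from second => "eg"
  Position 2: 'e' from first, 'i' from second => "ei"
  Position 3: 'b' from first, 'g' from second => "bg"
  Position 4: 'd' from first, 'j' from second => "dj"
Result: eiegeibgdj

eiegeibgdj


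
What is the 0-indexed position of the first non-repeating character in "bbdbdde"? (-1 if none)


Input: bbdbdde
Character frequencies:
  'b': 3
  'd': 3
  'e': 1
Scanning left to right for freq == 1:
  Position 0 ('b'): freq=3, skip
  Position 1 ('b'): freq=3, skip
  Position 2 ('d'): freq=3, skip
  Position 3 ('b'): freq=3, skip
  Position 4 ('d'): freq=3, skip
  Position 5 ('d'): freq=3, skip
  Position 6 ('e'): unique! => answer = 6

6


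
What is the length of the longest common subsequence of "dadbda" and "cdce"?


LCS of "dadbda" and "cdce"
DP table:
           c    d    c    e
      0    0    0    0    0
  d   0    0    1    1    1
  a   0    0    1    1    1
  d   0    0    1    1    1
  b   0    0    1    1    1
  d   0    0    1    1    1
  a   0    0    1    1    1
LCS length = dp[6][4] = 1

1


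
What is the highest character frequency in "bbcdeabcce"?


Input: bbcdeabcce
Character counts:
  'a': 1
  'b': 3
  'c': 3
  'd': 1
  'e': 2
Maximum frequency: 3

3


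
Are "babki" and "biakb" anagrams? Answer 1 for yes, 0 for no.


Strings: "babki", "biakb"
Sorted first:  abbik
Sorted second: abbik
Sorted forms match => anagrams

1


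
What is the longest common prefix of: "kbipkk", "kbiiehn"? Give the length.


Words: kbipkk, kbiiehn
  Position 0: all 'k' => match
  Position 1: all 'b' => match
  Position 2: all 'i' => match
  Position 3: ('p', 'i') => mismatch, stop
LCP = "kbi" (length 3)

3


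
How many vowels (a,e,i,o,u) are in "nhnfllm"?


Input: nhnfllm
Checking each character:
  'n' at position 0: consonant
  'h' at position 1: consonant
  'n' at position 2: consonant
  'f' at position 3: consonant
  'l' at position 4: consonant
  'l' at position 5: consonant
  'm' at position 6: consonant
Total vowels: 0

0


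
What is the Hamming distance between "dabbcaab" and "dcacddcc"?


Comparing "dabbcaab" and "dcacddcc" position by position:
  Position 0: 'd' vs 'd' => same
  Position 1: 'a' vs 'c' => differ
  Position 2: 'b' vs 'a' => differ
  Position 3: 'b' vs 'c' => differ
  Position 4: 'c' vs 'd' => differ
  Position 5: 'a' vs 'd' => differ
  Position 6: 'a' vs 'c' => differ
  Position 7: 'b' vs 'c' => differ
Total differences (Hamming distance): 7

7


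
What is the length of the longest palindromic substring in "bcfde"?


Input: "bcfde"
Checking substrings for palindromes:
  No multi-char palindromic substrings found
Longest palindromic substring: "b" with length 1

1


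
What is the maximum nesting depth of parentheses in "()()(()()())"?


Input: "()()(()()())"
Tracking depth:
  Position 0 '(': depth becomes 1
  Position 1 ')': depth becomes 0
  Position 2 '(': depth becomes 1
  Position 3 ')': depth becomes 0
  Position 4 '(': depth becomes 1
  Position 5 '(': depth becomes 2
  Position 6 ')': depth becomes 1
  Position 7 '(': depth becomes 2
  Position 8 ')': depth becomes 1
  Position 9 '(': depth becomes 2
  Position 10 ')': depth becomes 1
  Position 11 ')': depth becomes 0
Maximum depth reached: 2

2


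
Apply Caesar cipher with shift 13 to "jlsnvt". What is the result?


Caesar cipher: shift "jlsnvt" by 13
  'j' (pos 9) + 13 = pos 22 = 'w'
  'l' (pos 11) + 13 = pos 24 = 'y'
  's' (pos 18) + 13 = pos 5 = 'f'
  'n' (pos 13) + 13 = pos 0 = 'a'
  'v' (pos 21) + 13 = pos 8 = 'i'
  't' (pos 19) + 13 = pos 6 = 'g'
Result: wyfaig

wyfaig


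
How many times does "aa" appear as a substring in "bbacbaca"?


Searching for "aa" in "bbacbaca"
Scanning each position:
  Position 0: "bb" => no
  Position 1: "ba" => no
  Position 2: "ac" => no
  Position 3: "cb" => no
  Position 4: "ba" => no
  Position 5: "ac" => no
  Position 6: "ca" => no
Total occurrences: 0

0


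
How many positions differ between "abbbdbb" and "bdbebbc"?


Comparing "abbbdbb" and "bdbebbc" position by position:
  Position 0: 'a' vs 'b' => DIFFER
  Position 1: 'b' vs 'd' => DIFFER
  Position 2: 'b' vs 'b' => same
  Position 3: 'b' vs 'e' => DIFFER
  Position 4: 'd' vs 'b' => DIFFER
  Position 5: 'b' vs 'b' => same
  Position 6: 'b' vs 'c' => DIFFER
Positions that differ: 5

5


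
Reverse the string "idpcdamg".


Input: idpcdamg
Reading characters right to left:
  Position 7: 'g'
  Position 6: 'm'
  Position 5: 'a'
  Position 4: 'd'
  Position 3: 'c'
  Position 2: 'p'
  Position 1: 'd'
  Position 0: 'i'
Reversed: gmadcpdi

gmadcpdi


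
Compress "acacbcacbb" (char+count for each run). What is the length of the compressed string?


Input: acacbcacbb
Runs:
  'a' x 1 => "a1"
  'c' x 1 => "c1"
  'a' x 1 => "a1"
  'c' x 1 => "c1"
  'b' x 1 => "b1"
  'c' x 1 => "c1"
  'a' x 1 => "a1"
  'c' x 1 => "c1"
  'b' x 2 => "b2"
Compressed: "a1c1a1c1b1c1a1c1b2"
Compressed length: 18

18


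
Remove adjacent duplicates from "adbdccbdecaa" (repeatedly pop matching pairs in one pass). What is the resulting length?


Input: adbdccbdecaa
Stack-based adjacent duplicate removal:
  Read 'a': push. Stack: a
  Read 'd': push. Stack: ad
  Read 'b': push. Stack: adb
  Read 'd': push. Stack: adbd
  Read 'c': push. Stack: adbdc
  Read 'c': matches stack top 'c' => pop. Stack: adbd
  Read 'b': push. Stack: adbdb
  Read 'd': push. Stack: adbdbd
  Read 'e': push. Stack: adbdbde
  Read 'c': push. Stack: adbdbdec
  Read 'a': push. Stack: adbdbdeca
  Read 'a': matches stack top 'a' => pop. Stack: adbdbdec
Final stack: "adbdbdec" (length 8)

8


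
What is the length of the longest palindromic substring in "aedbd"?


Input: "aedbd"
Checking substrings for palindromes:
  [2:5] "dbd" (len 3) => palindrome
Longest palindromic substring: "dbd" with length 3

3


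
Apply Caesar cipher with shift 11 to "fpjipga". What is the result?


Caesar cipher: shift "fpjipga" by 11
  'f' (pos 5) + 11 = pos 16 = 'q'
  'p' (pos 15) + 11 = pos 0 = 'a'
  'j' (pos 9) + 11 = pos 20 = 'u'
  'i' (pos 8) + 11 = pos 19 = 't'
  'p' (pos 15) + 11 = pos 0 = 'a'
  'g' (pos 6) + 11 = pos 17 = 'r'
  'a' (pos 0) + 11 = pos 11 = 'l'
Result: qautarl

qautarl


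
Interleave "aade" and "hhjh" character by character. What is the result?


Interleaving "aade" and "hhjh":
  Position 0: 'a' from first, 'h' from second => "ah"
  Position 1: 'a' from first, 'h' from second => "ah"
  Position 2: 'd' from first, 'j' from second => "dj"
  Position 3: 'e' from first, 'h' from second => "eh"
Result: ahahdjeh

ahahdjeh


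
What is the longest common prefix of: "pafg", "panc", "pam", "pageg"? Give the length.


Words: pafg, panc, pam, pageg
  Position 0: all 'p' => match
  Position 1: all 'a' => match
  Position 2: ('f', 'n', 'm', 'g') => mismatch, stop
LCP = "pa" (length 2)

2


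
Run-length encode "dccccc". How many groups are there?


Input: dccccc
Scanning for consecutive runs:
  Group 1: 'd' x 1 (positions 0-0)
  Group 2: 'c' x 5 (positions 1-5)
Total groups: 2

2


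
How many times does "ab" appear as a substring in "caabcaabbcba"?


Searching for "ab" in "caabcaabbcba"
Scanning each position:
  Position 0: "ca" => no
  Position 1: "aa" => no
  Position 2: "ab" => MATCH
  Position 3: "bc" => no
  Position 4: "ca" => no
  Position 5: "aa" => no
  Position 6: "ab" => MATCH
  Position 7: "bb" => no
  Position 8: "bc" => no
  Position 9: "cb" => no
  Position 10: "ba" => no
Total occurrences: 2

2


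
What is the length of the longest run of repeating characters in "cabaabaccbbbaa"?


Input: "cabaabaccbbbaa"
Scanning for longest run:
  Position 1 ('a'): new char, reset run to 1
  Position 2 ('b'): new char, reset run to 1
  Position 3 ('a'): new char, reset run to 1
  Position 4 ('a'): continues run of 'a', length=2
  Position 5 ('b'): new char, reset run to 1
  Position 6 ('a'): new char, reset run to 1
  Position 7 ('c'): new char, reset run to 1
  Position 8 ('c'): continues run of 'c', length=2
  Position 9 ('b'): new char, reset run to 1
  Position 10 ('b'): continues run of 'b', length=2
  Position 11 ('b'): continues run of 'b', length=3
  Position 12 ('a'): new char, reset run to 1
  Position 13 ('a'): continues run of 'a', length=2
Longest run: 'b' with length 3

3


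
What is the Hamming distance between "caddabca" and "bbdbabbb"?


Comparing "caddabca" and "bbdbabbb" position by position:
  Position 0: 'c' vs 'b' => differ
  Position 1: 'a' vs 'b' => differ
  Position 2: 'd' vs 'd' => same
  Position 3: 'd' vs 'b' => differ
  Position 4: 'a' vs 'a' => same
  Position 5: 'b' vs 'b' => same
  Position 6: 'c' vs 'b' => differ
  Position 7: 'a' vs 'b' => differ
Total differences (Hamming distance): 5

5


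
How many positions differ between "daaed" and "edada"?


Comparing "daaed" and "edada" position by position:
  Position 0: 'd' vs 'e' => DIFFER
  Position 1: 'a' vs 'd' => DIFFER
  Position 2: 'a' vs 'a' => same
  Position 3: 'e' vs 'd' => DIFFER
  Position 4: 'd' vs 'a' => DIFFER
Positions that differ: 4

4


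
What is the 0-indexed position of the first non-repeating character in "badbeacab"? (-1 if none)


Input: badbeacab
Character frequencies:
  'a': 3
  'b': 3
  'c': 1
  'd': 1
  'e': 1
Scanning left to right for freq == 1:
  Position 0 ('b'): freq=3, skip
  Position 1 ('a'): freq=3, skip
  Position 2 ('d'): unique! => answer = 2

2


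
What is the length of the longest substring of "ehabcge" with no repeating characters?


Input: "ehabcge"
Sliding window (track last position of each char):
  Position 0 ('e'): window [0,0] length 1 -- new best
  Position 1 ('h'): window [0,1] length 2 -- new best
  Position 2 ('a'): window [0,2] length 3 -- new best
  Position 3 ('b'): window [0,3] length 4 -- new best
  Position 4 ('c'): window [0,4] length 5 -- new best
  Position 5 ('g'): window [0,5] length 6 -- new best
  Position 6 ('e'): repeat (last at 0), move window start to 1
  Position 6 ('e'): window [1,6] length 6
Longest substring with no repeats: "ehabcg" with length 6

6


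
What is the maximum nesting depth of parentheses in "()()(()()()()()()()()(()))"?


Input: "()()(()()()()()()()()(()))"
Tracking depth:
  Position 0 '(': depth becomes 1
  Position 1 ')': depth becomes 0
  Position 2 '(': depth becomes 1
  Position 3 ')': depth becomes 0
  Position 4 '(': depth becomes 1
  Position 5 '(': depth becomes 2
  Position 6 ')': depth becomes 1
  Position 7 '(': depth becomes 2
  Position 8 ')': depth becomes 1
  Position 9 '(': depth becomes 2
  Position 10 ')': depth becomes 1
  Position 11 '(': depth becomes 2
  Position 12 ')': depth becomes 1
  Position 13 '(': depth becomes 2
  Position 14 ')': depth becomes 1
  Position 15 '(': depth becomes 2
  Position 16 ')': depth becomes 1
  Position 17 '(': depth becomes 2
  Position 18 ')': depth becomes 1
  Position 19 '(': depth becomes 2
  Position 20 ')': depth becomes 1
  Position 21 '(': depth becomes 2
  Position 22 '(': depth becomes 3
  Position 23 ')': depth becomes 2
  Position 24 ')': depth becomes 1
  Position 25 ')': depth becomes 0
Maximum depth reached: 3

3


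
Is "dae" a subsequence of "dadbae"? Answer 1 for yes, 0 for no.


Check if "dae" is a subsequence of "dadbae"
Greedy scan:
  Position 0 ('d'): matches sub[0] = 'd'
  Position 1 ('a'): matches sub[1] = 'a'
  Position 2 ('d'): no match needed
  Position 3 ('b'): no match needed
  Position 4 ('a'): no match needed
  Position 5 ('e'): matches sub[2] = 'e'
All 3 characters matched => is a subsequence

1


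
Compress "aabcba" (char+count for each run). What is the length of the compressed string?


Input: aabcba
Runs:
  'a' x 2 => "a2"
  'b' x 1 => "b1"
  'c' x 1 => "c1"
  'b' x 1 => "b1"
  'a' x 1 => "a1"
Compressed: "a2b1c1b1a1"
Compressed length: 10

10


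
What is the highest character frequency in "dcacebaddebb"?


Input: dcacebaddebb
Character counts:
  'a': 2
  'b': 3
  'c': 2
  'd': 3
  'e': 2
Maximum frequency: 3

3


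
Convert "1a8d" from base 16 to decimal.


Input: "1a8d" in base 16
Positional expansion:
  Digit '1' (value 1) x 16^3 = 4096
  Digit 'a' (value 10) x 16^2 = 2560
  Digit '8' (value 8) x 16^1 = 128
  Digit 'd' (value 13) x 16^0 = 13
Sum = 6797

6797


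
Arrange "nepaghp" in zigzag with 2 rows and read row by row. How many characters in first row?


Zigzag "nepaghp" into 2 rows:
Placing characters:
  'n' => row 0
  'e' => row 1
  'p' => row 0
  'a' => row 1
  'g' => row 0
  'h' => row 1
  'p' => row 0
Rows:
  Row 0: "npgp"
  Row 1: "eah"
First row length: 4

4


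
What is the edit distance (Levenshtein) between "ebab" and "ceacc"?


Computing edit distance: "ebab" -> "ceacc"
DP table:
           c    e    a    c    c
      0    1    2    3    4    5
  e   1    1    1    2    3    4
  b   2    2    2    2    3    4
  a   3    3    3    2    3    4
  b   4    4    4    3    3    4
Edit distance = dp[4][5] = 4

4


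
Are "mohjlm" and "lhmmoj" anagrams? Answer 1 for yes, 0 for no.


Strings: "mohjlm", "lhmmoj"
Sorted first:  hjlmmo
Sorted second: hjlmmo
Sorted forms match => anagrams

1


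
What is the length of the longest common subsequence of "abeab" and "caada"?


LCS of "abeab" and "caada"
DP table:
           c    a    a    d    a
      0    0    0    0    0    0
  a   0    0    1    1    1    1
  b   0    0    1    1    1    1
  e   0    0    1    1    1    1
  a   0    0    1    2    2    2
  b   0    0    1    2    2    2
LCS length = dp[5][5] = 2

2


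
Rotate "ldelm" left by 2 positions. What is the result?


Input: "ldelm", rotate left by 2
First 2 characters: "ld"
Remaining characters: "elm"
Concatenate remaining + first: "elm" + "ld" = "elmld"

elmld


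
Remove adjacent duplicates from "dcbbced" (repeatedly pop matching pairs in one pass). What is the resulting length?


Input: dcbbced
Stack-based adjacent duplicate removal:
  Read 'd': push. Stack: d
  Read 'c': push. Stack: dc
  Read 'b': push. Stack: dcb
  Read 'b': matches stack top 'b' => pop. Stack: dc
  Read 'c': matches stack top 'c' => pop. Stack: d
  Read 'e': push. Stack: de
  Read 'd': push. Stack: ded
Final stack: "ded" (length 3)

3


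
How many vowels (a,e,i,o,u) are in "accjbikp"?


Input: accjbikp
Checking each character:
  'a' at position 0: vowel (running total: 1)
  'c' at position 1: consonant
  'c' at position 2: consonant
  'j' at position 3: consonant
  'b' at position 4: consonant
  'i' at position 5: vowel (running total: 2)
  'k' at position 6: consonant
  'p' at position 7: consonant
Total vowels: 2

2


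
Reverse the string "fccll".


Input: fccll
Reading characters right to left:
  Position 4: 'l'
  Position 3: 'l'
  Position 2: 'c'
  Position 1: 'c'
  Position 0: 'f'
Reversed: llccf

llccf


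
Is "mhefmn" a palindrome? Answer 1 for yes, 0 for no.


Input: mhefmn
Reversed: nmfehm
  Compare pos 0 ('m') with pos 5 ('n'): MISMATCH
  Compare pos 1 ('h') with pos 4 ('m'): MISMATCH
  Compare pos 2 ('e') with pos 3 ('f'): MISMATCH
Result: not a palindrome

0


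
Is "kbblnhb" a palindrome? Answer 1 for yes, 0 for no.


Input: kbblnhb
Reversed: bhnlbbk
  Compare pos 0 ('k') with pos 6 ('b'): MISMATCH
  Compare pos 1 ('b') with pos 5 ('h'): MISMATCH
  Compare pos 2 ('b') with pos 4 ('n'): MISMATCH
Result: not a palindrome

0


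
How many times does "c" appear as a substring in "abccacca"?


Searching for "c" in "abccacca"
Scanning each position:
  Position 0: "a" => no
  Position 1: "b" => no
  Position 2: "c" => MATCH
  Position 3: "c" => MATCH
  Position 4: "a" => no
  Position 5: "c" => MATCH
  Position 6: "c" => MATCH
  Position 7: "a" => no
Total occurrences: 4

4


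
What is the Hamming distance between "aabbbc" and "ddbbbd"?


Comparing "aabbbc" and "ddbbbd" position by position:
  Position 0: 'a' vs 'd' => differ
  Position 1: 'a' vs 'd' => differ
  Position 2: 'b' vs 'b' => same
  Position 3: 'b' vs 'b' => same
  Position 4: 'b' vs 'b' => same
  Position 5: 'c' vs 'd' => differ
Total differences (Hamming distance): 3

3


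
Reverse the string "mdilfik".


Input: mdilfik
Reading characters right to left:
  Position 6: 'k'
  Position 5: 'i'
  Position 4: 'f'
  Position 3: 'l'
  Position 2: 'i'
  Position 1: 'd'
  Position 0: 'm'
Reversed: kiflidm

kiflidm


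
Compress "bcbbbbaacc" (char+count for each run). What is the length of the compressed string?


Input: bcbbbbaacc
Runs:
  'b' x 1 => "b1"
  'c' x 1 => "c1"
  'b' x 4 => "b4"
  'a' x 2 => "a2"
  'c' x 2 => "c2"
Compressed: "b1c1b4a2c2"
Compressed length: 10

10


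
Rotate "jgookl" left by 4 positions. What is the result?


Input: "jgookl", rotate left by 4
First 4 characters: "jgoo"
Remaining characters: "kl"
Concatenate remaining + first: "kl" + "jgoo" = "kljgoo"

kljgoo


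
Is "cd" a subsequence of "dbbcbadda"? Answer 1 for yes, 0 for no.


Check if "cd" is a subsequence of "dbbcbadda"
Greedy scan:
  Position 0 ('d'): no match needed
  Position 1 ('b'): no match needed
  Position 2 ('b'): no match needed
  Position 3 ('c'): matches sub[0] = 'c'
  Position 4 ('b'): no match needed
  Position 5 ('a'): no match needed
  Position 6 ('d'): matches sub[1] = 'd'
  Position 7 ('d'): no match needed
  Position 8 ('a'): no match needed
All 2 characters matched => is a subsequence

1


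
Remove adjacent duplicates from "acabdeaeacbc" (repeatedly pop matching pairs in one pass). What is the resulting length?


Input: acabdeaeacbc
Stack-based adjacent duplicate removal:
  Read 'a': push. Stack: a
  Read 'c': push. Stack: ac
  Read 'a': push. Stack: aca
  Read 'b': push. Stack: acab
  Read 'd': push. Stack: acabd
  Read 'e': push. Stack: acabde
  Read 'a': push. Stack: acabdea
  Read 'e': push. Stack: acabdeae
  Read 'a': push. Stack: acabdeaea
  Read 'c': push. Stack: acabdeaeac
  Read 'b': push. Stack: acabdeaeacb
  Read 'c': push. Stack: acabdeaeacbc
Final stack: "acabdeaeacbc" (length 12)

12


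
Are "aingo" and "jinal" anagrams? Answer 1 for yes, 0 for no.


Strings: "aingo", "jinal"
Sorted first:  agino
Sorted second: aijln
Differ at position 1: 'g' vs 'i' => not anagrams

0


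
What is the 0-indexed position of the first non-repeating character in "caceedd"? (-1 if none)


Input: caceedd
Character frequencies:
  'a': 1
  'c': 2
  'd': 2
  'e': 2
Scanning left to right for freq == 1:
  Position 0 ('c'): freq=2, skip
  Position 1 ('a'): unique! => answer = 1

1


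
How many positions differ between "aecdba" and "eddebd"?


Comparing "aecdba" and "eddebd" position by position:
  Position 0: 'a' vs 'e' => DIFFER
  Position 1: 'e' vs 'd' => DIFFER
  Position 2: 'c' vs 'd' => DIFFER
  Position 3: 'd' vs 'e' => DIFFER
  Position 4: 'b' vs 'b' => same
  Position 5: 'a' vs 'd' => DIFFER
Positions that differ: 5

5


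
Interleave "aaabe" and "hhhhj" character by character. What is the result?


Interleaving "aaabe" and "hhhhj":
  Position 0: 'a' from first, 'h' from second => "ah"
  Position 1: 'a' from first, 'h' from second => "ah"
  Position 2: 'a' from first, 'h' from second => "ah"
  Position 3: 'b' from first, 'h' from second => "bh"
  Position 4: 'e' from first, 'j' from second => "ej"
Result: ahahahbhej

ahahahbhej


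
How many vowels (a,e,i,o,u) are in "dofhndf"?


Input: dofhndf
Checking each character:
  'd' at position 0: consonant
  'o' at position 1: vowel (running total: 1)
  'f' at position 2: consonant
  'h' at position 3: consonant
  'n' at position 4: consonant
  'd' at position 5: consonant
  'f' at position 6: consonant
Total vowels: 1

1


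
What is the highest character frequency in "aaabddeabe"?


Input: aaabddeabe
Character counts:
  'a': 4
  'b': 2
  'd': 2
  'e': 2
Maximum frequency: 4

4


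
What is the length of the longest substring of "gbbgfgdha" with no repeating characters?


Input: "gbbgfgdha"
Sliding window (track last position of each char):
  Position 0 ('g'): window [0,0] length 1 -- new best
  Position 1 ('b'): window [0,1] length 2 -- new best
  Position 2 ('b'): repeat (last at 1), move window start to 2
  Position 2 ('b'): window [2,2] length 1
  Position 3 ('g'): window [2,3] length 2
  Position 4 ('f'): window [2,4] length 3 -- new best
  Position 5 ('g'): repeat (last at 3), move window start to 4
  Position 5 ('g'): window [4,5] length 2
  Position 6 ('d'): window [4,6] length 3
  Position 7 ('h'): window [4,7] length 4 -- new best
  Position 8 ('a'): window [4,8] length 5 -- new best
Longest substring with no repeats: "fgdha" with length 5

5


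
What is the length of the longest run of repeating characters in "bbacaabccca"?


Input: "bbacaabccca"
Scanning for longest run:
  Position 1 ('b'): continues run of 'b', length=2
  Position 2 ('a'): new char, reset run to 1
  Position 3 ('c'): new char, reset run to 1
  Position 4 ('a'): new char, reset run to 1
  Position 5 ('a'): continues run of 'a', length=2
  Position 6 ('b'): new char, reset run to 1
  Position 7 ('c'): new char, reset run to 1
  Position 8 ('c'): continues run of 'c', length=2
  Position 9 ('c'): continues run of 'c', length=3
  Position 10 ('a'): new char, reset run to 1
Longest run: 'c' with length 3

3


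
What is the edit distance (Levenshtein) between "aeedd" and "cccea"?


Computing edit distance: "aeedd" -> "cccea"
DP table:
           c    c    c    e    a
      0    1    2    3    4    5
  a   1    1    2    3    4    4
  e   2    2    2    3    3    4
  e   3    3    3    3    3    4
  d   4    4    4    4    4    4
  d   5    5    5    5    5    5
Edit distance = dp[5][5] = 5

5


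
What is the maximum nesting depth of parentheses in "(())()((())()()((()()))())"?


Input: "(())()((())()()((()()))())"
Tracking depth:
  Position 0 '(': depth becomes 1
  Position 1 '(': depth becomes 2
  Position 2 ')': depth becomes 1
  Position 3 ')': depth becomes 0
  Position 4 '(': depth becomes 1
  Position 5 ')': depth becomes 0
  Position 6 '(': depth becomes 1
  Position 7 '(': depth becomes 2
  Position 8 '(': depth becomes 3
  Position 9 ')': depth becomes 2
  Position 10 ')': depth becomes 1
  Position 11 '(': depth becomes 2
  Position 12 ')': depth becomes 1
  Position 13 '(': depth becomes 2
  Position 14 ')': depth becomes 1
  Position 15 '(': depth becomes 2
  Position 16 '(': depth becomes 3
  Position 17 '(': depth becomes 4
  Position 18 ')': depth becomes 3
  Position 19 '(': depth becomes 4
  Position 20 ')': depth becomes 3
  Position 21 ')': depth becomes 2
  Position 22 ')': depth becomes 1
  Position 23 '(': depth becomes 2
  Position 24 ')': depth becomes 1
  Position 25 ')': depth becomes 0
Maximum depth reached: 4

4


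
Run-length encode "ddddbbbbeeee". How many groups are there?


Input: ddddbbbbeeee
Scanning for consecutive runs:
  Group 1: 'd' x 4 (positions 0-3)
  Group 2: 'b' x 4 (positions 4-7)
  Group 3: 'e' x 4 (positions 8-11)
Total groups: 3

3


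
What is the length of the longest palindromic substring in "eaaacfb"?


Input: "eaaacfb"
Checking substrings for palindromes:
  [1:4] "aaa" (len 3) => palindrome
  [1:3] "aa" (len 2) => palindrome
  [2:4] "aa" (len 2) => palindrome
Longest palindromic substring: "aaa" with length 3

3


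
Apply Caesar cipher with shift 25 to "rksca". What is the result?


Caesar cipher: shift "rksca" by 25
  'r' (pos 17) + 25 = pos 16 = 'q'
  'k' (pos 10) + 25 = pos 9 = 'j'
  's' (pos 18) + 25 = pos 17 = 'r'
  'c' (pos 2) + 25 = pos 1 = 'b'
  'a' (pos 0) + 25 = pos 25 = 'z'
Result: qjrbz

qjrbz


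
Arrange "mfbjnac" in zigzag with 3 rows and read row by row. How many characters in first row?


Zigzag "mfbjnac" into 3 rows:
Placing characters:
  'm' => row 0
  'f' => row 1
  'b' => row 2
  'j' => row 1
  'n' => row 0
  'a' => row 1
  'c' => row 2
Rows:
  Row 0: "mn"
  Row 1: "fja"
  Row 2: "bc"
First row length: 2

2


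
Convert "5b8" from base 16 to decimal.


Input: "5b8" in base 16
Positional expansion:
  Digit '5' (value 5) x 16^2 = 1280
  Digit 'b' (value 11) x 16^1 = 176
  Digit '8' (value 8) x 16^0 = 8
Sum = 1464

1464


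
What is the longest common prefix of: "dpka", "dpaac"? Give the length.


Words: dpka, dpaac
  Position 0: all 'd' => match
  Position 1: all 'p' => match
  Position 2: ('k', 'a') => mismatch, stop
LCP = "dp" (length 2)

2


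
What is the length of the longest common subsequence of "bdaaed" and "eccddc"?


LCS of "bdaaed" and "eccddc"
DP table:
           e    c    c    d    d    c
      0    0    0    0    0    0    0
  b   0    0    0    0    0    0    0
  d   0    0    0    0    1    1    1
  a   0    0    0    0    1    1    1
  a   0    0    0    0    1    1    1
  e   0    1    1    1    1    1    1
  d   0    1    1    1    2    2    2
LCS length = dp[6][6] = 2

2


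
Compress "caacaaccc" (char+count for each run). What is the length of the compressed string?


Input: caacaaccc
Runs:
  'c' x 1 => "c1"
  'a' x 2 => "a2"
  'c' x 1 => "c1"
  'a' x 2 => "a2"
  'c' x 3 => "c3"
Compressed: "c1a2c1a2c3"
Compressed length: 10

10


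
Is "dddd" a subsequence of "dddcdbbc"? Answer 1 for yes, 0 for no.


Check if "dddd" is a subsequence of "dddcdbbc"
Greedy scan:
  Position 0 ('d'): matches sub[0] = 'd'
  Position 1 ('d'): matches sub[1] = 'd'
  Position 2 ('d'): matches sub[2] = 'd'
  Position 3 ('c'): no match needed
  Position 4 ('d'): matches sub[3] = 'd'
  Position 5 ('b'): no match needed
  Position 6 ('b'): no match needed
  Position 7 ('c'): no match needed
All 4 characters matched => is a subsequence

1


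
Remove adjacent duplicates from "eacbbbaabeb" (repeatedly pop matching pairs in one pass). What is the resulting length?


Input: eacbbbaabeb
Stack-based adjacent duplicate removal:
  Read 'e': push. Stack: e
  Read 'a': push. Stack: ea
  Read 'c': push. Stack: eac
  Read 'b': push. Stack: eacb
  Read 'b': matches stack top 'b' => pop. Stack: eac
  Read 'b': push. Stack: eacb
  Read 'a': push. Stack: eacba
  Read 'a': matches stack top 'a' => pop. Stack: eacb
  Read 'b': matches stack top 'b' => pop. Stack: eac
  Read 'e': push. Stack: eace
  Read 'b': push. Stack: eaceb
Final stack: "eaceb" (length 5)

5


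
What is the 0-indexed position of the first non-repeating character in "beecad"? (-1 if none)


Input: beecad
Character frequencies:
  'a': 1
  'b': 1
  'c': 1
  'd': 1
  'e': 2
Scanning left to right for freq == 1:
  Position 0 ('b'): unique! => answer = 0

0


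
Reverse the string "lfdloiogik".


Input: lfdloiogik
Reading characters right to left:
  Position 9: 'k'
  Position 8: 'i'
  Position 7: 'g'
  Position 6: 'o'
  Position 5: 'i'
  Position 4: 'o'
  Position 3: 'l'
  Position 2: 'd'
  Position 1: 'f'
  Position 0: 'l'
Reversed: kigoioldfl

kigoioldfl


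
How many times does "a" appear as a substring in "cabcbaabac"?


Searching for "a" in "cabcbaabac"
Scanning each position:
  Position 0: "c" => no
  Position 1: "a" => MATCH
  Position 2: "b" => no
  Position 3: "c" => no
  Position 4: "b" => no
  Position 5: "a" => MATCH
  Position 6: "a" => MATCH
  Position 7: "b" => no
  Position 8: "a" => MATCH
  Position 9: "c" => no
Total occurrences: 4

4


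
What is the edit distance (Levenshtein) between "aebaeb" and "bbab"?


Computing edit distance: "aebaeb" -> "bbab"
DP table:
           b    b    a    b
      0    1    2    3    4
  a   1    1    2    2    3
  e   2    2    2    3    3
  b   3    2    2    3    3
  a   4    3    3    2    3
  e   5    4    4    3    3
  b   6    5    4    4    3
Edit distance = dp[6][4] = 3

3


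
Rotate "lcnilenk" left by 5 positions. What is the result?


Input: "lcnilenk", rotate left by 5
First 5 characters: "lcnil"
Remaining characters: "enk"
Concatenate remaining + first: "enk" + "lcnil" = "enklcnil"

enklcnil


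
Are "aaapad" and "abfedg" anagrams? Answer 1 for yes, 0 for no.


Strings: "aaapad", "abfedg"
Sorted first:  aaaadp
Sorted second: abdefg
Differ at position 1: 'a' vs 'b' => not anagrams

0


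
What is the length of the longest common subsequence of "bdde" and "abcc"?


LCS of "bdde" and "abcc"
DP table:
           a    b    c    c
      0    0    0    0    0
  b   0    0    1    1    1
  d   0    0    1    1    1
  d   0    0    1    1    1
  e   0    0    1    1    1
LCS length = dp[4][4] = 1

1


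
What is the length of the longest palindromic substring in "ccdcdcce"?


Input: "ccdcdcce"
Checking substrings for palindromes:
  [0:7] "ccdcdcc" (len 7) => palindrome
  [1:6] "cdcdc" (len 5) => palindrome
  [1:4] "cdc" (len 3) => palindrome
  [2:5] "dcd" (len 3) => palindrome
  [3:6] "cdc" (len 3) => palindrome
  [0:2] "cc" (len 2) => palindrome
Longest palindromic substring: "ccdcdcc" with length 7

7


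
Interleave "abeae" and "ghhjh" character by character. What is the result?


Interleaving "abeae" and "ghhjh":
  Position 0: 'a' from first, 'g' from second => "ag"
  Position 1: 'b' from first, 'h' from second => "bh"
  Position 2: 'e' from first, 'h' from second => "eh"
  Position 3: 'a' from first, 'j' from second => "aj"
  Position 4: 'e' from first, 'h' from second => "eh"
Result: agbhehajeh

agbhehajeh


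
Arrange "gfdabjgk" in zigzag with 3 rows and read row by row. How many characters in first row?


Zigzag "gfdabjgk" into 3 rows:
Placing characters:
  'g' => row 0
  'f' => row 1
  'd' => row 2
  'a' => row 1
  'b' => row 0
  'j' => row 1
  'g' => row 2
  'k' => row 1
Rows:
  Row 0: "gb"
  Row 1: "fajk"
  Row 2: "dg"
First row length: 2

2


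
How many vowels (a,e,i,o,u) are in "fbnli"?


Input: fbnli
Checking each character:
  'f' at position 0: consonant
  'b' at position 1: consonant
  'n' at position 2: consonant
  'l' at position 3: consonant
  'i' at position 4: vowel (running total: 1)
Total vowels: 1

1


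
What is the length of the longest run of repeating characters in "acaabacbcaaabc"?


Input: "acaabacbcaaabc"
Scanning for longest run:
  Position 1 ('c'): new char, reset run to 1
  Position 2 ('a'): new char, reset run to 1
  Position 3 ('a'): continues run of 'a', length=2
  Position 4 ('b'): new char, reset run to 1
  Position 5 ('a'): new char, reset run to 1
  Position 6 ('c'): new char, reset run to 1
  Position 7 ('b'): new char, reset run to 1
  Position 8 ('c'): new char, reset run to 1
  Position 9 ('a'): new char, reset run to 1
  Position 10 ('a'): continues run of 'a', length=2
  Position 11 ('a'): continues run of 'a', length=3
  Position 12 ('b'): new char, reset run to 1
  Position 13 ('c'): new char, reset run to 1
Longest run: 'a' with length 3

3


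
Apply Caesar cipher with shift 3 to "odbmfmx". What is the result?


Caesar cipher: shift "odbmfmx" by 3
  'o' (pos 14) + 3 = pos 17 = 'r'
  'd' (pos 3) + 3 = pos 6 = 'g'
  'b' (pos 1) + 3 = pos 4 = 'e'
  'm' (pos 12) + 3 = pos 15 = 'p'
  'f' (pos 5) + 3 = pos 8 = 'i'
  'm' (pos 12) + 3 = pos 15 = 'p'
  'x' (pos 23) + 3 = pos 0 = 'a'
Result: rgepipa

rgepipa


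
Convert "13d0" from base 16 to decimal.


Input: "13d0" in base 16
Positional expansion:
  Digit '1' (value 1) x 16^3 = 4096
  Digit '3' (value 3) x 16^2 = 768
  Digit 'd' (value 13) x 16^1 = 208
  Digit '0' (value 0) x 16^0 = 0
Sum = 5072

5072


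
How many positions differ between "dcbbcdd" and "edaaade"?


Comparing "dcbbcdd" and "edaaade" position by position:
  Position 0: 'd' vs 'e' => DIFFER
  Position 1: 'c' vs 'd' => DIFFER
  Position 2: 'b' vs 'a' => DIFFER
  Position 3: 'b' vs 'a' => DIFFER
  Position 4: 'c' vs 'a' => DIFFER
  Position 5: 'd' vs 'd' => same
  Position 6: 'd' vs 'e' => DIFFER
Positions that differ: 6

6


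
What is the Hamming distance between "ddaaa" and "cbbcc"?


Comparing "ddaaa" and "cbbcc" position by position:
  Position 0: 'd' vs 'c' => differ
  Position 1: 'd' vs 'b' => differ
  Position 2: 'a' vs 'b' => differ
  Position 3: 'a' vs 'c' => differ
  Position 4: 'a' vs 'c' => differ
Total differences (Hamming distance): 5

5


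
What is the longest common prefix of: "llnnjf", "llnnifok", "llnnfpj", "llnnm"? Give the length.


Words: llnnjf, llnnifok, llnnfpj, llnnm
  Position 0: all 'l' => match
  Position 1: all 'l' => match
  Position 2: all 'n' => match
  Position 3: all 'n' => match
  Position 4: ('j', 'i', 'f', 'm') => mismatch, stop
LCP = "llnn" (length 4)

4


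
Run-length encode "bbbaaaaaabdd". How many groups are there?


Input: bbbaaaaaabdd
Scanning for consecutive runs:
  Group 1: 'b' x 3 (positions 0-2)
  Group 2: 'a' x 6 (positions 3-8)
  Group 3: 'b' x 1 (positions 9-9)
  Group 4: 'd' x 2 (positions 10-11)
Total groups: 4

4


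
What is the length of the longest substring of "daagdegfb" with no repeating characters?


Input: "daagdegfb"
Sliding window (track last position of each char):
  Position 0 ('d'): window [0,0] length 1 -- new best
  Position 1 ('a'): window [0,1] length 2 -- new best
  Position 2 ('a'): repeat (last at 1), move window start to 2
  Position 2 ('a'): window [2,2] length 1
  Position 3 ('g'): window [2,3] length 2
  Position 4 ('d'): window [2,4] length 3 -- new best
  Position 5 ('e'): window [2,5] length 4 -- new best
  Position 6 ('g'): repeat (last at 3), move window start to 4
  Position 6 ('g'): window [4,6] length 3
  Position 7 ('f'): window [4,7] length 4
  Position 8 ('b'): window [4,8] length 5 -- new best
Longest substring with no repeats: "degfb" with length 5

5


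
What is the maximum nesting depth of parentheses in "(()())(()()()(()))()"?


Input: "(()())(()()()(()))()"
Tracking depth:
  Position 0 '(': depth becomes 1
  Position 1 '(': depth becomes 2
  Position 2 ')': depth becomes 1
  Position 3 '(': depth becomes 2
  Position 4 ')': depth becomes 1
  Position 5 ')': depth becomes 0
  Position 6 '(': depth becomes 1
  Position 7 '(': depth becomes 2
  Position 8 ')': depth becomes 1
  Position 9 '(': depth becomes 2
  Position 10 ')': depth becomes 1
  Position 11 '(': depth becomes 2
  Position 12 ')': depth becomes 1
  Position 13 '(': depth becomes 2
  Position 14 '(': depth becomes 3
  Position 15 ')': depth becomes 2
  Position 16 ')': depth becomes 1
  Position 17 ')': depth becomes 0
  Position 18 '(': depth becomes 1
  Position 19 ')': depth becomes 0
Maximum depth reached: 3

3


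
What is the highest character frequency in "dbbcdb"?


Input: dbbcdb
Character counts:
  'b': 3
  'c': 1
  'd': 2
Maximum frequency: 3

3


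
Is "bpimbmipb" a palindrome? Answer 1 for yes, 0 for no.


Input: bpimbmipb
Reversed: bpimbmipb
  Compare pos 0 ('b') with pos 8 ('b'): match
  Compare pos 1 ('p') with pos 7 ('p'): match
  Compare pos 2 ('i') with pos 6 ('i'): match
  Compare pos 3 ('m') with pos 5 ('m'): match
Result: palindrome

1
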